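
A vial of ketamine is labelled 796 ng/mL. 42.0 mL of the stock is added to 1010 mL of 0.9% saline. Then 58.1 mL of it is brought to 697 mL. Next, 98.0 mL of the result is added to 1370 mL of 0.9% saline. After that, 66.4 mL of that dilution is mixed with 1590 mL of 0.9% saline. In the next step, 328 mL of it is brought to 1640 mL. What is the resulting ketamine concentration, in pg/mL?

1.42 pg/mL

Overall dilution factor = 25.05 × 12.00 × 14.98 × 24.95 × 5 = 5.61 × 10⁵.
796 ng/mL / 5.61 × 10⁵ = 1.42 × 10⁻³ ng/mL = 1.42 pg/mL.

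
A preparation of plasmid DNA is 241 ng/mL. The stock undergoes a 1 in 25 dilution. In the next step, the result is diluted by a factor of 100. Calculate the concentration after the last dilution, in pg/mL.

96.4 pg/mL

Overall dilution factor = 25 × 100 = 2500.
241 ng/mL / 2500 = 0.0964 ng/mL = 96.4 pg/mL.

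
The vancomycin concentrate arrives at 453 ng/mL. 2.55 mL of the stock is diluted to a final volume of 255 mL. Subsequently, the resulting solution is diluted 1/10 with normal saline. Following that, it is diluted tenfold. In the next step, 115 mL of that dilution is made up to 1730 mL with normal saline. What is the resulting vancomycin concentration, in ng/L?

3.01 ng/L

Overall dilution factor = 100 × 10 × 10 × 15.04 = 1.50 × 10⁵.
453 ng/mL / 1.50 × 10⁵ = 3.01 × 10⁻³ ng/mL = 3.01 ng/L.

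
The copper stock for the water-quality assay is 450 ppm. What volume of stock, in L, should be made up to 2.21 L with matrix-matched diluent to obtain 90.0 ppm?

V₁ = C₂V₂/C₁ = 90.0 × 2.21 / 450 = 0.442 L.

0.442 L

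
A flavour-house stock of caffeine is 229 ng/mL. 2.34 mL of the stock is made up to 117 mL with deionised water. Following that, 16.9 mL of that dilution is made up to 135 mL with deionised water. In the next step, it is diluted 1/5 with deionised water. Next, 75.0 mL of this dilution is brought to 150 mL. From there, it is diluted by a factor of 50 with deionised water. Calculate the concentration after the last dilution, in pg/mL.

Overall dilution factor = 50 × 7.988 × 5 × 2 × 50 = 2.00 × 10⁵.
229 ng/mL / 2.00 × 10⁵ = 1.15 × 10⁻³ ng/mL = 1.15 pg/mL.

1.15 pg/mL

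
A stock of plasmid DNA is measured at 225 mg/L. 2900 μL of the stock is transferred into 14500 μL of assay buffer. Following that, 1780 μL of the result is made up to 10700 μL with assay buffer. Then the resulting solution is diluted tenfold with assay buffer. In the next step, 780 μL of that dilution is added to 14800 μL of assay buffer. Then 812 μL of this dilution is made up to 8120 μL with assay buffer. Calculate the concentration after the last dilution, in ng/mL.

3.12 ng/mL

Overall dilution factor = 6 × 6.011 × 10 × 19.97 × 10 = 7.20 × 10⁴.
225 mg/L / 7.20 × 10⁴ = 3.12 × 10⁻³ mg/L = 3.12 ng/mL.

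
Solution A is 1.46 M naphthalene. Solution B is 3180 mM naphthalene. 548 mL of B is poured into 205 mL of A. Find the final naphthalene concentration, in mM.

2710 mM

C_B = 3180 mM = 3.18 M.
C_mix = (C_A·V_A + C_B·V_B)/(V_A + V_B) = (1.46×205 + 3.18×548) / 753.0 = 2.71 M = 2710 mM.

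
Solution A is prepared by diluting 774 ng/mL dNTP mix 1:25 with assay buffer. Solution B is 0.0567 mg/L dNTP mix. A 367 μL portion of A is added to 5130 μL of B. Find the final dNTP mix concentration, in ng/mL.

55.0 ng/mL

C_A = 774 ng/mL / 25 = 31.0 ng/mL.
C_B = 0.0567 mg/L = 56.7 ng/mL.
C_mix = (C_A·V_A + C_B·V_B)/(V_A + V_B) = (31.0×367 + 56.7×5130) / 5497 = 55.0 ng/mL.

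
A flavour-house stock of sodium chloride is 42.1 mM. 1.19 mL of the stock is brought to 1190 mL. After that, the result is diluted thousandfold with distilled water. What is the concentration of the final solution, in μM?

0.0421 μM

Overall dilution factor = 1000 × 1000 = 1.00 × 10⁶.
42.1 mM / 1.00 × 10⁶ = 4.21 × 10⁻⁵ mM = 0.0421 μM.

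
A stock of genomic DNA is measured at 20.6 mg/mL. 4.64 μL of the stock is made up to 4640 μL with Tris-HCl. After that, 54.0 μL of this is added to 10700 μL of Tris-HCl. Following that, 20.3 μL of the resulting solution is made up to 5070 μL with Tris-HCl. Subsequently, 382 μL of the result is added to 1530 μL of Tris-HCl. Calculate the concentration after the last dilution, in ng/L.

Overall dilution factor = 1000 × 199.1 × 249.8 × 5.005 = 2.49 × 10⁸.
20.6 mg/mL / 2.49 × 10⁸ = 8.27 × 10⁻⁸ mg/mL = 82.7 ng/L.

82.7 ng/L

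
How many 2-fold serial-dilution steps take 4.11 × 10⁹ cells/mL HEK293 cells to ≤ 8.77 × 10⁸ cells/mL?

Need 2ⁿ ≥ 4.69, so n ≥ log(4.69)/log(2) = 2.23.
Minimum whole steps: n = 3.

3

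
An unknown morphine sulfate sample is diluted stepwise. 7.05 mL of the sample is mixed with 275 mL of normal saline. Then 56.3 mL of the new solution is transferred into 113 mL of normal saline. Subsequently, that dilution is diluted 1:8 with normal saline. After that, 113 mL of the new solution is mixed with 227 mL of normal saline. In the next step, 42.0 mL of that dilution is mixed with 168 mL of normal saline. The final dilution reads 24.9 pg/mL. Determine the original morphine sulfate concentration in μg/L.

Overall dilution factor = 40.01 × 3.007 × 8 × 3.009 × 5 = 1.45 × 10⁴.
Original = 24.9 pg/mL × 1.45 × 10⁴ = 3.61 × 10⁵ pg/mL = 361 μg/L.

361 μg/L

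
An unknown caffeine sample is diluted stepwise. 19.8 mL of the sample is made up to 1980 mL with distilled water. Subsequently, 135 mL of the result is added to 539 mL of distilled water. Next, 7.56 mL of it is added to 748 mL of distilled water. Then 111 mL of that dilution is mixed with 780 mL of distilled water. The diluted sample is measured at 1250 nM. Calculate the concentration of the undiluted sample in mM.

501 mM

Overall dilution factor = 100 × 4.993 × 99.94 × 8.027 = 4.01 × 10⁵.
Original = 1250 nM × 4.01 × 10⁵ = 5.01 × 10⁸ nM = 501 mM.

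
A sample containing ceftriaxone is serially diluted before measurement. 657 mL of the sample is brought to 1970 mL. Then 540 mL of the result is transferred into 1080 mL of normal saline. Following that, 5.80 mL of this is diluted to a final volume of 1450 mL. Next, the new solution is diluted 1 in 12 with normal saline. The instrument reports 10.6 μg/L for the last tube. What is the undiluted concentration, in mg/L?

Overall dilution factor = 2.998 × 3 × 250 × 12 = 2.70 × 10⁴.
Original = 10.6 μg/L × 2.70 × 10⁴ = 2.86 × 10⁵ μg/L = 286 mg/L.

286 mg/L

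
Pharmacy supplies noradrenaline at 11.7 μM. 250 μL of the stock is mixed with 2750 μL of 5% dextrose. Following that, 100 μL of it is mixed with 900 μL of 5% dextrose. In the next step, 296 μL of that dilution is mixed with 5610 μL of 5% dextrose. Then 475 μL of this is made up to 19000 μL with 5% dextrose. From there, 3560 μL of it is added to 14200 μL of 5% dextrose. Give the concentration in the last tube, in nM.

Overall dilution factor = 12 × 10 × 19.95 × 40 × 4.989 = 4.78 × 10⁵.
11.7 μM / 4.78 × 10⁵ = 2.45 × 10⁻⁵ μM = 0.0245 nM.

0.0245 nM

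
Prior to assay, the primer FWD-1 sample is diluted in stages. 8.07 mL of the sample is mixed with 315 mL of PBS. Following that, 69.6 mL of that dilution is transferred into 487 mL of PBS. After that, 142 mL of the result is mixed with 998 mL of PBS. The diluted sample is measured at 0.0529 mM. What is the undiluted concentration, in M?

Overall dilution factor = 40.03 × 7.997 × 8.028 = 2570.
Original = 0.0529 mM × 2570 = 136 mM = 0.136 M.

0.136 M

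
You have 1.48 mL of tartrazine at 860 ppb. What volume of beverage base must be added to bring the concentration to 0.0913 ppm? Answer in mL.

12.5 mL

0.0913 ppm = 91.3 ppb.
V₂ = C₁V₁/C₂ = 860 × 1.48 / 91.3 = 13.9 mL.
Diluent to add = V₂ − V₁ = 13.9 − 1.48 = 12.5 mL.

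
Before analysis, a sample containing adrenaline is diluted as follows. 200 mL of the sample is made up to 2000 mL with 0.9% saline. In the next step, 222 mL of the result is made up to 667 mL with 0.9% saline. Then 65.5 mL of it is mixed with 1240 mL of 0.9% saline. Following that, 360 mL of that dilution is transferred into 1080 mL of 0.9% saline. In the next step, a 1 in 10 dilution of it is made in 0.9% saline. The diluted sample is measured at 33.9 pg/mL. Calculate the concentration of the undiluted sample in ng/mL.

Overall dilution factor = 10 × 3.005 × 19.93 × 4 × 10 = 2.40 × 10⁴.
Original = 33.9 pg/mL × 2.40 × 10⁴ = 8.12 × 10⁵ pg/mL = 812 ng/mL.

812 ng/mL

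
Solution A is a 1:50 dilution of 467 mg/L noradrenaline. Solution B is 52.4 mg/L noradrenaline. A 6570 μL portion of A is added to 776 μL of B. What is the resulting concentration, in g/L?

C_A = 467 mg/L / 50 = 9.34 mg/L.
C_mix = (C_A·V_A + C_B·V_B)/(V_A + V_B) = (9.34×6570 + 52.4×776) / 7346 = 13.9 mg/L = 0.0139 g/L.

0.0139 g/L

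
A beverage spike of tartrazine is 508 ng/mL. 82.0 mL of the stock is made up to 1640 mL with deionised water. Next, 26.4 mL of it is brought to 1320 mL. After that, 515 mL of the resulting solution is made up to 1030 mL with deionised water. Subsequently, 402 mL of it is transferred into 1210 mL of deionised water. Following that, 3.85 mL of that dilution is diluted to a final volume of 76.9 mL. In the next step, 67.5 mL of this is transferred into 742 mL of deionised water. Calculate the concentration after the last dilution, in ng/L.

0.264 ng/L

Overall dilution factor = 20 × 50 × 2 × 4.010 × 19.97 × 11.99 = 1.92 × 10⁶.
508 ng/mL / 1.92 × 10⁶ = 2.64 × 10⁻⁴ ng/mL = 0.264 ng/L.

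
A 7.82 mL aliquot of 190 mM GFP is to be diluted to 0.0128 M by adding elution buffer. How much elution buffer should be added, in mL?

0.0128 M = 12.8 mM.
V₂ = C₁V₁/C₂ = 190 × 7.82 / 12.8 = 116 mL.
Diluent to add = V₂ − V₁ = 116 − 7.82 = 108 mL.

108 mL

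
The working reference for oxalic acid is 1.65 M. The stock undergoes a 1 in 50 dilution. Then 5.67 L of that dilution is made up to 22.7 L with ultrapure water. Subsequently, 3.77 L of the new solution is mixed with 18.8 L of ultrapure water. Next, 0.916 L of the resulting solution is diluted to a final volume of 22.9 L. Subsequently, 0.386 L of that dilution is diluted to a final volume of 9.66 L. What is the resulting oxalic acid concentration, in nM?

Overall dilution factor = 50 × 4.004 × 5.987 × 25 × 25.03 = 7.50 × 10⁵.
1.65 M / 7.50 × 10⁵ = 2.20 × 10⁻⁶ M = 2200 nM.

2200 nM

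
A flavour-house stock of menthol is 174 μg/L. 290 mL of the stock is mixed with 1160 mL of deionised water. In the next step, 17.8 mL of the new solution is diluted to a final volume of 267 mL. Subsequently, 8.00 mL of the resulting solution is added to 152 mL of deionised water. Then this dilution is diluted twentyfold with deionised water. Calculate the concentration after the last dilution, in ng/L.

Overall dilution factor = 5 × 15 × 20 × 20 = 3.00 × 10⁴.
174 μg/L / 3.00 × 10⁴ = 5.80 × 10⁻³ μg/L = 5.80 ng/L.

5.80 ng/L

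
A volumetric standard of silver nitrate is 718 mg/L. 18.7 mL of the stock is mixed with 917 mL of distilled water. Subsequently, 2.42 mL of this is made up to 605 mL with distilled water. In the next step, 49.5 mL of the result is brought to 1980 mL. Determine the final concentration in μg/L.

1.43 μg/L

Overall dilution factor = 50.04 × 250 × 40 = 5.00 × 10⁵.
718 mg/L / 5.00 × 10⁵ = 1.43 × 10⁻³ mg/L = 1.43 μg/L.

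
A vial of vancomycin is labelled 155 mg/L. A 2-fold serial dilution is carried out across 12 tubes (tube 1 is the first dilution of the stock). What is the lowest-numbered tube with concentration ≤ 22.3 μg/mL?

tube 3

Tube n has concentration 155 mg/L / 2ⁿ.
Need 2ⁿ ≥ 155 mg/L / 22.3 μg/mL = 6.95, so n ≥ 2.80.
First such tube: n = 3.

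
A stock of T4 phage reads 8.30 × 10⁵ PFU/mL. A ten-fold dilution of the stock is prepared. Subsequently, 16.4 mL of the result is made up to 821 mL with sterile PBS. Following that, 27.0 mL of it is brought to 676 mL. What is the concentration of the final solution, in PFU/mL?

Overall dilution factor = 10 × 50.06 × 25.04 = 1.25 × 10⁴.
8.30 × 10⁵ PFU/mL / 1.25 × 10⁴ = 66.2 PFU/mL.

66.2 PFU/mL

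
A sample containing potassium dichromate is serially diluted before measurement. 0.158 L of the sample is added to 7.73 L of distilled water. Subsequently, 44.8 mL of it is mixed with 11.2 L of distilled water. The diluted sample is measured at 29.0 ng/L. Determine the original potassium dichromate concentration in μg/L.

Overall dilution factor = 49.92 × 251 = 1.25 × 10⁴.
Original = 29.0 ng/L × 1.25 × 10⁴ = 3.63 × 10⁵ ng/L = 363 μg/L.

363 μg/L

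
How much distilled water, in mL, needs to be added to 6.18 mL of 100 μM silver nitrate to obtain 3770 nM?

3770 nM = 3.77 μM.
V₂ = C₁V₁/C₂ = 100 × 6.18 / 3.77 = 164 mL.
Diluent to add = V₂ − V₁ = 164 − 6.18 = 158 mL.

158 mL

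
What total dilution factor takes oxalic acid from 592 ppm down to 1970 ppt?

Factor = C₀/C_target = 592 ppm / 1970 ppt = 3.01 × 10⁵.

3.01 × 10⁵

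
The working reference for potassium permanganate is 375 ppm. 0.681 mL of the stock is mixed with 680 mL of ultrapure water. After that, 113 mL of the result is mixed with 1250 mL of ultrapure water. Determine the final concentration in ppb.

31.1 ppb

Overall dilution factor = 999.5 × 12.06 = 1.21 × 10⁴.
375 ppm / 1.21 × 10⁴ = 0.0311 ppm = 31.1 ppb.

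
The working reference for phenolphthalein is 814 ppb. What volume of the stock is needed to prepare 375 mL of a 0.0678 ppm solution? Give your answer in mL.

0.0678 ppm = 67.8 ppb.
V₁ = C₂V₂/C₁ = 67.8 × 375 / 814 = 31.2 mL.

31.2 mL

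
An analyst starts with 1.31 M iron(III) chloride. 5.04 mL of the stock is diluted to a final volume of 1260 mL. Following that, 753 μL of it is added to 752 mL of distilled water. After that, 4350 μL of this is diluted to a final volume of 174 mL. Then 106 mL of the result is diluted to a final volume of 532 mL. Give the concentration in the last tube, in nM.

26.1 nM

Overall dilution factor = 250 × 999.7 × 40 × 5.019 = 5.02 × 10⁷.
1.31 M / 5.02 × 10⁷ = 2.61 × 10⁻⁸ M = 26.1 nM.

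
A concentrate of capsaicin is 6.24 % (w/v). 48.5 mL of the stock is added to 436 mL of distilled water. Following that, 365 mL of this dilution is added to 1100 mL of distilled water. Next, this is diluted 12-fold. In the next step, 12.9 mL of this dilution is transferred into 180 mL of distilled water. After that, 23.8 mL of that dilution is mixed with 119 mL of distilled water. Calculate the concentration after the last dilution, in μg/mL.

Overall dilution factor = 9.990 × 4.014 × 12 × 14.95 × 6 = 4.32 × 10⁴.
6.24 % (w/v) / 4.32 × 10⁴ = 1.45 × 10⁻⁴ % (w/v) = 1.45 μg/mL.

1.45 μg/mL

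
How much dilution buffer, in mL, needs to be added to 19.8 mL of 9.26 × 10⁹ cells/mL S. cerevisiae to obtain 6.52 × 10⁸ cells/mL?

261 mL

V₂ = C₁V₁/C₂ = 9.26 × 10⁹ × 19.8 / 6.52 × 10⁸ = 281 mL.
Diluent to add = V₂ − V₁ = 281 − 19.8 = 261 mL.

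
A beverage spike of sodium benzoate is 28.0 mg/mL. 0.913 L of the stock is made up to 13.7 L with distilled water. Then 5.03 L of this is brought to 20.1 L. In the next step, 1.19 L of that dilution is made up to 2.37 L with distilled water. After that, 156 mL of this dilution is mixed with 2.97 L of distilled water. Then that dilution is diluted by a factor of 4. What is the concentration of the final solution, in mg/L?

2.93 mg/L

Overall dilution factor = 15.01 × 3.996 × 1.992 × 20.04 × 4 = 9572.
28.0 mg/mL / 9572 = 2.93 × 10⁻³ mg/mL = 2.93 mg/L.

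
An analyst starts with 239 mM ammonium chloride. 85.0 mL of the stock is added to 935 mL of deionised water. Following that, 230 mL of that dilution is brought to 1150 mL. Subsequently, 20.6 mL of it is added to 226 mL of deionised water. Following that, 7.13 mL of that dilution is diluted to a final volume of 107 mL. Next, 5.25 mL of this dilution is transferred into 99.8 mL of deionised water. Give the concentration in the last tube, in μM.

1.11 μM

Overall dilution factor = 12 × 5 × 11.97 × 15.01 × 20.01 = 2.16 × 10⁵.
239 mM / 2.16 × 10⁵ = 1.11 × 10⁻³ mM = 1.11 μM.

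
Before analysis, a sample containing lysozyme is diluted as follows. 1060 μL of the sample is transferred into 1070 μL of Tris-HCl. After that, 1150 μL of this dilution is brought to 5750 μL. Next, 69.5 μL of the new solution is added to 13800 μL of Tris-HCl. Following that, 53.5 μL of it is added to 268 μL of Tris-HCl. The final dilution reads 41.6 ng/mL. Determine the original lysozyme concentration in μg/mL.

Overall dilution factor = 2.009 × 5 × 199.6 × 6.009 = 1.20 × 10⁴.
Original = 41.6 ng/mL × 1.20 × 10⁴ = 5.01 × 10⁵ ng/mL = 501 μg/mL.

501 μg/mL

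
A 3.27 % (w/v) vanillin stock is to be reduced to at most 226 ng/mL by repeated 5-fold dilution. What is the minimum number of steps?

Need 5ⁿ ≥ 1.45 × 10⁵, so n ≥ log(1.45 × 10⁵)/log(5) = 7.38.
Minimum whole steps: n = 8.

8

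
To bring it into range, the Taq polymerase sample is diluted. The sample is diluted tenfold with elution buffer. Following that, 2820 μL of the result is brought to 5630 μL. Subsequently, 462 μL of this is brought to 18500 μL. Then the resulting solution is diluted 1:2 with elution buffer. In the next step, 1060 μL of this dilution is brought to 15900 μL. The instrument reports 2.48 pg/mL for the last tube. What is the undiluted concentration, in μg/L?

Overall dilution factor = 10 × 1.996 × 40.04 × 2 × 15 = 2.40 × 10⁴.
Original = 2.48 pg/mL × 2.40 × 10⁴ = 5.95 × 10⁴ pg/mL = 59.5 μg/L.

59.5 μg/L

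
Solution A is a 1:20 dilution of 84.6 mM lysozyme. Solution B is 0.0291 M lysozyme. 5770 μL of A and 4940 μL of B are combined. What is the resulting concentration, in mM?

15.7 mM

C_A = 84.6 mM / 20 = 4.23 mM.
C_B = 0.0291 M = 29.1 mM.
C_mix = (C_A·V_A + C_B·V_B)/(V_A + V_B) = (4.23×5770 + 29.1×4940) / 10710 = 15.7 mM.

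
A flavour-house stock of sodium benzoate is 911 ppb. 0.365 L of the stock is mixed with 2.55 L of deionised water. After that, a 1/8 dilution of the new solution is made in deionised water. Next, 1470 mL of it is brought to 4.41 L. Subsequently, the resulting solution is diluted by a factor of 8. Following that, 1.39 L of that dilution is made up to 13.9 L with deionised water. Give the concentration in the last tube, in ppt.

59.4 ppt

Overall dilution factor = 7.986 × 8 × 3 × 8 × 10 = 1.53 × 10⁴.
911 ppb / 1.53 × 10⁴ = 0.0594 ppb = 59.4 ppt.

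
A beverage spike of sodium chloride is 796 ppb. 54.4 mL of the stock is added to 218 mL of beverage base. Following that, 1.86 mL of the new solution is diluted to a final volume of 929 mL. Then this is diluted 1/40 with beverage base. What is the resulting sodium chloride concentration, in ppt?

Overall dilution factor = 5.007 × 499.5 × 40 = 1.00 × 10⁵.
796 ppb / 1.00 × 10⁵ = 7.96 × 10⁻³ ppb = 7.96 ppt.

7.96 ppt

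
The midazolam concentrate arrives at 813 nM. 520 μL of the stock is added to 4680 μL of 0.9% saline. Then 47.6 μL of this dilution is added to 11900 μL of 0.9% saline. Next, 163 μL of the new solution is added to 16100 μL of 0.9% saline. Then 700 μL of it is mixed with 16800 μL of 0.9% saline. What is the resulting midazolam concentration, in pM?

0.130 pM

Overall dilution factor = 10 × 251 × 99.77 × 25 = 6.26 × 10⁶.
813 nM / 6.26 × 10⁶ = 1.30 × 10⁻⁴ nM = 0.130 pM.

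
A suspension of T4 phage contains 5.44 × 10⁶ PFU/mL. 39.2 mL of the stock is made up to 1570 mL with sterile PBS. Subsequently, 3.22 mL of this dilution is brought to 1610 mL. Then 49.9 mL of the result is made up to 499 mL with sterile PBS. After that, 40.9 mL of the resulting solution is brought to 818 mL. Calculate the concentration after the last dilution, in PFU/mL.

Overall dilution factor = 40.05 × 500 × 10 × 20 = 4.01 × 10⁶.
5.44 × 10⁶ PFU/mL / 4.01 × 10⁶ = 1.36 PFU/mL.

1.36 PFU/mL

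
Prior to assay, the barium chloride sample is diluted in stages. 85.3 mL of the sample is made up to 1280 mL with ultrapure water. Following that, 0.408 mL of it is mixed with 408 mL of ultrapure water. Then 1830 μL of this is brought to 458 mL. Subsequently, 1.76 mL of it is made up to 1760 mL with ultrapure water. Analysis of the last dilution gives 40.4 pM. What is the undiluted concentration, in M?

0.152 M

Overall dilution factor = 15.01 × 1001 × 250.3 × 1000 = 3.76 × 10⁹.
Original = 40.4 pM × 3.76 × 10⁹ = 1.52 × 10¹¹ pM = 0.152 M.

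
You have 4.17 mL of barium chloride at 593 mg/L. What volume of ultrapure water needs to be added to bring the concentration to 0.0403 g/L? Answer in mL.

57.2 mL

0.0403 g/L = 40.3 mg/L.
V₂ = C₁V₁/C₂ = 593 × 4.17 / 40.3 = 61.4 mL.
Diluent to add = V₂ − V₁ = 61.4 − 4.17 = 57.2 mL.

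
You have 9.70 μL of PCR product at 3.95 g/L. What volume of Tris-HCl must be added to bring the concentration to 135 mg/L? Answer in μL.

135 mg/L = 0.135 g/L.
V₂ = C₁V₁/C₂ = 3.95 × 9.70 / 0.135 = 284 μL.
Diluent to add = V₂ − V₁ = 284 − 9.70 = 274 μL.

274 μL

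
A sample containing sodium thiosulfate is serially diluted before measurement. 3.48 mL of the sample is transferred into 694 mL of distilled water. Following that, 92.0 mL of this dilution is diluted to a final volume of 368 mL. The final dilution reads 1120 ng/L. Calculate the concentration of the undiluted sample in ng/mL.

898 ng/mL

Overall dilution factor = 200.4 × 4 = 802.
Original = 1120 ng/L × 802 = 8.98 × 10⁵ ng/L = 898 ng/mL.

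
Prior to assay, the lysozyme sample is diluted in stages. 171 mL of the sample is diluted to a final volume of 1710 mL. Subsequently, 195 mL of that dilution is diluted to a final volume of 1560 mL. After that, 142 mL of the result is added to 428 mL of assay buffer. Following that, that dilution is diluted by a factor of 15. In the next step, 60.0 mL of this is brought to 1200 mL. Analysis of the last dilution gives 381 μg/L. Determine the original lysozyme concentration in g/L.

36.7 g/L

Overall dilution factor = 10 × 8 × 4.014 × 15 × 20 = 9.63 × 10⁴.
Original = 381 μg/L × 9.63 × 10⁴ = 3.67 × 10⁷ μg/L = 36.7 g/L.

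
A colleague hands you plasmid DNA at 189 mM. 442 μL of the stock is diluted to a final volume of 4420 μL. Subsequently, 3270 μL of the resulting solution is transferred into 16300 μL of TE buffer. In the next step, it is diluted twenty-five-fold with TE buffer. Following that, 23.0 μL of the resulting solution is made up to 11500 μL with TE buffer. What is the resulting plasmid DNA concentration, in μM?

0.253 μM

Overall dilution factor = 10 × 5.985 × 25 × 500 = 7.48 × 10⁵.
189 mM / 7.48 × 10⁵ = 2.53 × 10⁻⁴ mM = 0.253 μM.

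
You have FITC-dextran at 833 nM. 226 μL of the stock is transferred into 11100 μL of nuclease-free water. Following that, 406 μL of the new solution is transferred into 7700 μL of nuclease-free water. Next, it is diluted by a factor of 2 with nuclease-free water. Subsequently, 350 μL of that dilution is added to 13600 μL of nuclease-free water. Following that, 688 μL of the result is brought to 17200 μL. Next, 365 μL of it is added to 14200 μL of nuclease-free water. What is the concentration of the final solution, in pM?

0.0105 pM

Overall dilution factor = 50.12 × 19.97 × 2 × 39.86 × 25 × 39.90 = 7.96 × 10⁷.
833 nM / 7.96 × 10⁷ = 1.05 × 10⁻⁵ nM = 0.0105 pM.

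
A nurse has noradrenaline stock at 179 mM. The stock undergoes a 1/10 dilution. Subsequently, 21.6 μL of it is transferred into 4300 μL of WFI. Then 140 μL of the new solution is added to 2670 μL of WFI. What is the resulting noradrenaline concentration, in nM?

4460 nM

Overall dilution factor = 10 × 200.1 × 20.07 = 4.02 × 10⁴.
179 mM / 4.02 × 10⁴ = 4.46 × 10⁻³ mM = 4460 nM.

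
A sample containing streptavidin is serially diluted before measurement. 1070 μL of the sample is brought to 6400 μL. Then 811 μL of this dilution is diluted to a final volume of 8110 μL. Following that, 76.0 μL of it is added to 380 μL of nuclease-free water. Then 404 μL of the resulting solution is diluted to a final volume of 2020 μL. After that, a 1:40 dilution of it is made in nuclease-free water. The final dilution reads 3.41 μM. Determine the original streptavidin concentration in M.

0.245 M

Overall dilution factor = 5.981 × 10 × 6 × 5 × 40 = 7.18 × 10⁴.
Original = 3.41 μM × 7.18 × 10⁴ = 2.45 × 10⁵ μM = 0.245 M.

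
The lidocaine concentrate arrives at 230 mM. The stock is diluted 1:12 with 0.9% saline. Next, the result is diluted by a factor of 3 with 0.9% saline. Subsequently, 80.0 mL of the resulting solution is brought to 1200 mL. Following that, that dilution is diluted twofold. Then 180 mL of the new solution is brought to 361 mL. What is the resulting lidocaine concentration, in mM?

Overall dilution factor = 12 × 3 × 15 × 2 × 2.006 = 2166.
230 mM / 2166 = 0.106 mM.

0.106 mM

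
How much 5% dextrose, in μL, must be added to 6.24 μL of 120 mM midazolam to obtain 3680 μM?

3680 μM = 3.68 mM.
V₂ = C₁V₁/C₂ = 120 × 6.24 / 3.68 = 203 μL.
Diluent to add = V₂ − V₁ = 203 − 6.24 = 197 μL.

197 μL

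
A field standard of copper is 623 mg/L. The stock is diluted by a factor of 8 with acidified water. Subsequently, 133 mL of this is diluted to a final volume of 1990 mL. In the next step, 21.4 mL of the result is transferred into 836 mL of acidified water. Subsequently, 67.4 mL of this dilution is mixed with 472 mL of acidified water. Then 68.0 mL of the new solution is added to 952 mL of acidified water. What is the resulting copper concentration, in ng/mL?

Overall dilution factor = 8 × 14.96 × 40.07 × 8.003 × 15 = 5.76 × 10⁵.
623 mg/L / 5.76 × 10⁵ = 1.08 × 10⁻³ mg/L = 1.08 ng/mL.

1.08 ng/mL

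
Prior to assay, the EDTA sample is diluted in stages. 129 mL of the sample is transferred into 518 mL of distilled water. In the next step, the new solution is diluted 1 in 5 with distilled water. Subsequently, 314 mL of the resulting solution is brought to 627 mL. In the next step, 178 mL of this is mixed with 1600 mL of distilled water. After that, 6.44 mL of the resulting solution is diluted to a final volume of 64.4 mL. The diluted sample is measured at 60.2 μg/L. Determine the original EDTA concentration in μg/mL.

301 μg/mL

Overall dilution factor = 5.016 × 5 × 1.997 × 9.989 × 10 = 5002.
Original = 60.2 μg/L × 5002 = 3.01 × 10⁵ μg/L = 301 μg/mL.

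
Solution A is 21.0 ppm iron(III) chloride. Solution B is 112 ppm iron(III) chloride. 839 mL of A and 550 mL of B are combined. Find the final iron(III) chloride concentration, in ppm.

C_mix = (C_A·V_A + C_B·V_B)/(V_A + V_B) = (21.0×839 + 112×550) / 1389 = 57.0 ppm.

57.0 ppm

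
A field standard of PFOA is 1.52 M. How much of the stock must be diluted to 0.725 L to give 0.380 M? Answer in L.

V₁ = C₂V₂/C₁ = 0.380 × 0.725 / 1.52 = 0.181 L.

0.181 L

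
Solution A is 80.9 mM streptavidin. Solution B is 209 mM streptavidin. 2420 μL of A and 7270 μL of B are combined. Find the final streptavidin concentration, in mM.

177 mM

C_mix = (C_A·V_A + C_B·V_B)/(V_A + V_B) = (80.9×2420 + 209×7270) / 9690 = 177 mM.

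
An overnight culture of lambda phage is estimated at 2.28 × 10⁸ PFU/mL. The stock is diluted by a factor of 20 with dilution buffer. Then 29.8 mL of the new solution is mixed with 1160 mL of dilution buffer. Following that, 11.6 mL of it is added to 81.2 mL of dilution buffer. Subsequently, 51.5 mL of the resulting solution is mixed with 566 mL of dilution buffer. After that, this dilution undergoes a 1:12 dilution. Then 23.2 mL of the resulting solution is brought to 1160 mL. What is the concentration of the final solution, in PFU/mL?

Overall dilution factor = 20 × 39.93 × 8 × 11.99 × 12 × 50 = 4.60 × 10⁷.
2.28 × 10⁸ PFU/mL / 4.60 × 10⁷ = 4.96 PFU/mL.

4.96 PFU/mL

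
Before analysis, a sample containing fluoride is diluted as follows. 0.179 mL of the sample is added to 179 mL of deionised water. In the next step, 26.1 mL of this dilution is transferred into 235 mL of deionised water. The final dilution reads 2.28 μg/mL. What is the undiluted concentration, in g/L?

Overall dilution factor = 1001 × 10.00 = 1.00 × 10⁴.
Original = 2.28 μg/mL × 1.00 × 10⁴ = 2.28 × 10⁴ μg/mL = 22.8 g/L.

22.8 g/L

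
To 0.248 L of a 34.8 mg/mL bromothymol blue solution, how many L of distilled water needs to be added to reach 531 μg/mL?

16.0 L

531 μg/mL = 0.531 mg/mL.
V₂ = C₁V₁/C₂ = 34.8 × 0.248 / 0.531 = 16.3 L.
Diluent to add = V₂ − V₁ = 16.3 − 0.248 = 16.0 L.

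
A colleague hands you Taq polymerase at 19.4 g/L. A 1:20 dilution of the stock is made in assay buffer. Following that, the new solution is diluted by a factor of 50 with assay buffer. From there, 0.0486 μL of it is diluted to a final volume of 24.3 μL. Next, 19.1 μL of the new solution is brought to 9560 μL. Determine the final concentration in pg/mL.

77.5 pg/mL

Overall dilution factor = 20 × 50 × 500 × 500.5 = 2.50 × 10⁸.
19.4 g/L / 2.50 × 10⁸ = 7.75 × 10⁻⁸ g/L = 77.5 pg/mL.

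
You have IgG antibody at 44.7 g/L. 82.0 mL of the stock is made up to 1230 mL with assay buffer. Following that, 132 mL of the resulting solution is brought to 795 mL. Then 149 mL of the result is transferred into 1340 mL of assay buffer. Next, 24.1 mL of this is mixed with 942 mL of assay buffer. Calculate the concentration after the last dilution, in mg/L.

1.24 mg/L

Overall dilution factor = 15 × 6.023 × 9.993 × 40.09 = 3.62 × 10⁴.
44.7 g/L / 3.62 × 10⁴ = 1.24 × 10⁻³ g/L = 1.24 mg/L.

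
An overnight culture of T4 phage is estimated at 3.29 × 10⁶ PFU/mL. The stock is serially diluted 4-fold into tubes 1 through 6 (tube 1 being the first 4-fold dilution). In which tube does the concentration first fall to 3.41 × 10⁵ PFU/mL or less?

tube 2

Tube n has concentration 3.29 × 10⁶ PFU/mL / 4ⁿ.
Need 4ⁿ ≥ 3.29 × 10⁶ PFU/mL / 3.41 × 10⁵ PFU/mL = 9.65, so n ≥ 1.64.
First such tube: n = 2.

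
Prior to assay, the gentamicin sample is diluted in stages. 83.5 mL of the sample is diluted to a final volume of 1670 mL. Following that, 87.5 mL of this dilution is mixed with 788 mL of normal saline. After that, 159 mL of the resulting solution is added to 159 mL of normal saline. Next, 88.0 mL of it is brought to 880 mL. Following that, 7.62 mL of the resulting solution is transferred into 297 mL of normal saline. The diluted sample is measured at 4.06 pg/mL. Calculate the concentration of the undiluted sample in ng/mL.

650 ng/mL

Overall dilution factor = 20 × 10.01 × 2 × 10 × 39.98 = 1.60 × 10⁵.
Original = 4.06 pg/mL × 1.60 × 10⁵ = 6.50 × 10⁵ pg/mL = 650 ng/mL.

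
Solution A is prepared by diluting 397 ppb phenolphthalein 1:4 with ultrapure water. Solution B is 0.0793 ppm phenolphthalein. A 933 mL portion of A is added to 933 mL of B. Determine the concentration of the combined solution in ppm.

C_A = 397 ppb / 4 = 99.2 ppb.
C_B = 0.0793 ppm = 79.3 ppb.
C_mix = (C_A·V_A + C_B·V_B)/(V_A + V_B) = (99.2×933 + 79.3×933) / 1866 = 89.3 ppb = 0.0893 ppm.

0.0893 ppm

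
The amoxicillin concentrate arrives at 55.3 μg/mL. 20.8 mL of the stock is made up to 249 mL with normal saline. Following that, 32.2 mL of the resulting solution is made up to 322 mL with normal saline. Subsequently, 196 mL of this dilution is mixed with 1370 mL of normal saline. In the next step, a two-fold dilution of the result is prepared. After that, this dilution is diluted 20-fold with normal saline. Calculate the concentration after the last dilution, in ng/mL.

Overall dilution factor = 11.97 × 10 × 7.990 × 2 × 20 = 3.83 × 10⁴.
55.3 μg/mL / 3.83 × 10⁴ = 1.45 × 10⁻³ μg/mL = 1.45 ng/mL.

1.45 ng/mL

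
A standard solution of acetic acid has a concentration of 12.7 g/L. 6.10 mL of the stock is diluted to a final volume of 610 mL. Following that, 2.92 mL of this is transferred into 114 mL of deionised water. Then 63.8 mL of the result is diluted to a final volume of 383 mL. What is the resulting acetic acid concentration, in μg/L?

528 μg/L

Overall dilution factor = 100 × 40.04 × 6.003 = 2.40 × 10⁴.
12.7 g/L / 2.40 × 10⁴ = 5.28 × 10⁻⁴ g/L = 528 μg/L.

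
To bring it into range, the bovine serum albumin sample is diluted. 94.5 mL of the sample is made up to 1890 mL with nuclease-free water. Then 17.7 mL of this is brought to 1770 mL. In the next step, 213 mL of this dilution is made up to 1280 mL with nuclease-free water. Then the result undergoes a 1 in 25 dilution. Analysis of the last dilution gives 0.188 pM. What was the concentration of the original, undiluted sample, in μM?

0.0565 μM

Overall dilution factor = 20 × 100 × 6.009 × 25 = 3.00 × 10⁵.
Original = 0.188 pM × 3.00 × 10⁵ = 5.65 × 10⁴ pM = 0.0565 μM.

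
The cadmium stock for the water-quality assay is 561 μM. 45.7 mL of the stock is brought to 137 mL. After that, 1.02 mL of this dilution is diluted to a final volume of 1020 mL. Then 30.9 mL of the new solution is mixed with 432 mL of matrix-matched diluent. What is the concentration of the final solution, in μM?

0.0125 μM

Overall dilution factor = 2.998 × 1000 × 14.98 = 4.49 × 10⁴.
561 μM / 4.49 × 10⁴ = 0.0125 μM.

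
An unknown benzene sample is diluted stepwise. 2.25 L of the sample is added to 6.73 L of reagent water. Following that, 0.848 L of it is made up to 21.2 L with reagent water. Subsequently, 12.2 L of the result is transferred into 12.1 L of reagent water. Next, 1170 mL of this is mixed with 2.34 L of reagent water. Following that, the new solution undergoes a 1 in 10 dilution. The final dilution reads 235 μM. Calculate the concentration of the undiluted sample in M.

Overall dilution factor = 3.991 × 25 × 1.992 × 3 × 10 = 5962.
Original = 235 μM × 5962 = 1.40 × 10⁶ μM = 1.40 M.

1.40 M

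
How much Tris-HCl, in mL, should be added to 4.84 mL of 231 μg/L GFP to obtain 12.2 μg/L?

86.8 mL

V₂ = C₁V₁/C₂ = 231 × 4.84 / 12.2 = 91.6 mL.
Diluent to add = V₂ − V₁ = 91.6 − 4.84 = 86.8 mL.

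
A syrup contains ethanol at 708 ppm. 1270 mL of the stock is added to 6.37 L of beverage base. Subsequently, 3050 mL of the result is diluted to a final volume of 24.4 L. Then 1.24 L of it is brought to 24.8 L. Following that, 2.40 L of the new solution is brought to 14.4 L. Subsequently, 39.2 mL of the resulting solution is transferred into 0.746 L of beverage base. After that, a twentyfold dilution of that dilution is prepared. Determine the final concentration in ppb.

0.306 ppb

Overall dilution factor = 6.016 × 8 × 20 × 6 × 20.03 × 20 = 2.31 × 10⁶.
708 ppm / 2.31 × 10⁶ = 3.06 × 10⁻⁴ ppm = 0.306 ppb.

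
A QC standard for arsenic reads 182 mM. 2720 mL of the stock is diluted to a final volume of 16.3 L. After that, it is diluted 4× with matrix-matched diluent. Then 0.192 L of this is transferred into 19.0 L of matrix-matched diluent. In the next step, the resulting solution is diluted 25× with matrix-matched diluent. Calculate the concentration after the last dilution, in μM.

3.04 μM

Overall dilution factor = 5.993 × 4 × 99.96 × 25 = 5.99 × 10⁴.
182 mM / 5.99 × 10⁴ = 3.04 × 10⁻³ mM = 3.04 μM.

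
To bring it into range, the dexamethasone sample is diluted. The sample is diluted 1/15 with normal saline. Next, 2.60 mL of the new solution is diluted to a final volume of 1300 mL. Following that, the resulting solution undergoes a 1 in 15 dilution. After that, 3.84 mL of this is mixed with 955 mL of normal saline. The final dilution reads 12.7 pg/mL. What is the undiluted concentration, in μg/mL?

357 μg/mL

Overall dilution factor = 15 × 500 × 15 × 249.7 = 2.81 × 10⁷.
Original = 12.7 pg/mL × 2.81 × 10⁷ = 3.57 × 10⁸ pg/mL = 357 μg/mL.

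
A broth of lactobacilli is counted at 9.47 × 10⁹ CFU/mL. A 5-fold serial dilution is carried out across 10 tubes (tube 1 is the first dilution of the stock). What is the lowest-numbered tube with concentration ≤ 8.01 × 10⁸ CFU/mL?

Tube n has concentration 9.47 × 10⁹ CFU/mL / 5ⁿ.
Need 5ⁿ ≥ 9.47 × 10⁹ CFU/mL / 8.01 × 10⁸ CFU/mL = 11.8, so n ≥ 1.53.
First such tube: n = 2.

tube 2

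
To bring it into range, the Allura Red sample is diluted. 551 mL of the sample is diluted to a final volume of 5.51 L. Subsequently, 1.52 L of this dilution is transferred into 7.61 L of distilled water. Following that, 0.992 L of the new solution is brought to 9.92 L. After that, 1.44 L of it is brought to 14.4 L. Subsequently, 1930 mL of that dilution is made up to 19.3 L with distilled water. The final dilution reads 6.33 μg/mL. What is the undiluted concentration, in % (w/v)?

38.0 % (w/v)

Overall dilution factor = 10 × 6.007 × 10 × 10 × 10 = 6.01 × 10⁴.
Original = 6.33 μg/mL × 6.01 × 10⁴ = 3.80 × 10⁵ μg/mL = 38.0 % (w/v).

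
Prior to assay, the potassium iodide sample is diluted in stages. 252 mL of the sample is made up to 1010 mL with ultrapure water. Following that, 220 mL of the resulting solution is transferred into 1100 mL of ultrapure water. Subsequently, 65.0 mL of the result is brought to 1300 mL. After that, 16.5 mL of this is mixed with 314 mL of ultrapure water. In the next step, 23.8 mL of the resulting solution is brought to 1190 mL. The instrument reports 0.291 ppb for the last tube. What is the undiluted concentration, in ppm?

Overall dilution factor = 4.008 × 6 × 20 × 20.03 × 50 = 4.82 × 10⁵.
Original = 0.291 ppb × 4.82 × 10⁵ = 1.40 × 10⁵ ppb = 140 ppm.

140 ppm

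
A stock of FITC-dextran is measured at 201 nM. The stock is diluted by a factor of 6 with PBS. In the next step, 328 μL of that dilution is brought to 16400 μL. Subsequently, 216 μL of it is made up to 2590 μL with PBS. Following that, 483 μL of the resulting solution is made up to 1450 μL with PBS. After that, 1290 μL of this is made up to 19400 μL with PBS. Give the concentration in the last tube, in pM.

Overall dilution factor = 6 × 50 × 11.99 × 3.002 × 15.04 = 1.62 × 10⁵.
201 nM / 1.62 × 10⁵ = 1.24 × 10⁻³ nM = 1.24 pM.

1.24 pM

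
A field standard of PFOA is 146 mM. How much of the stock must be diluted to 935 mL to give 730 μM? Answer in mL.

730 μM = 0.730 mM.
V₁ = C₂V₂/C₁ = 0.730 × 935 / 146 = 4.67 mL.

4.67 mL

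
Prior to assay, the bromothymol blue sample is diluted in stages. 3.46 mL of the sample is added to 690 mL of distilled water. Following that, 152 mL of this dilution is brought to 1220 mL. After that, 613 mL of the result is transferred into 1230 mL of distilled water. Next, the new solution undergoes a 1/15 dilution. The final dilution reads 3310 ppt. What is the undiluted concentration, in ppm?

240 ppm

Overall dilution factor = 200.4 × 8.026 × 3.007 × 15 = 7.25 × 10⁴.
Original = 3310 ppt × 7.25 × 10⁴ = 2.40 × 10⁸ ppt = 240 ppm.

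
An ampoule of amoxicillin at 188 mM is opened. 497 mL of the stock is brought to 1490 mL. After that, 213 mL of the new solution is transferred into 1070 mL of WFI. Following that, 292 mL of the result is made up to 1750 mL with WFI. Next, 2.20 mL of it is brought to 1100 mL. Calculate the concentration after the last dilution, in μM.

Overall dilution factor = 2.998 × 6.023 × 5.993 × 500 = 5.41 × 10⁴.
188 mM / 5.41 × 10⁴ = 3.47 × 10⁻³ mM = 3.47 μM.

3.47 μM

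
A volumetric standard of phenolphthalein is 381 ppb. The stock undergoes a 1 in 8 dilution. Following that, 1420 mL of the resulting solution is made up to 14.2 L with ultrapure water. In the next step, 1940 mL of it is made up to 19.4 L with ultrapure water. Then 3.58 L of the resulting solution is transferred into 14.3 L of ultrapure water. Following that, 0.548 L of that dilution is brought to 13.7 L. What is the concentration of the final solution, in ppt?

3.81 ppt

Overall dilution factor = 8 × 10 × 10 × 4.994 × 25 = 9.99 × 10⁴.
381 ppb / 9.99 × 10⁴ = 3.81 × 10⁻³ ppb = 3.81 ppt.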